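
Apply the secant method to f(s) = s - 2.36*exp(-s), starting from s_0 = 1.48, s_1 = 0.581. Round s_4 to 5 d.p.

f(s_0) = 0.942775, f(s_1) = -0.739039
s_2 = 0.581000 - (-0.739039)·(0.581000 - 1.480000)/(-0.739039 - (0.942775)) = 0.976047; f(s_2) = 0.086805
s_3 = 0.976047 - (0.086805)·(0.976047 - 0.581000)/(0.086805 - (-0.739039)) = 0.934524; f(s_3) = 0.007579
s_4 = 0.934524 - (0.007579)·(0.934524 - 0.976047)/(0.007579 - (0.086805)) = 0.930551; f(s_4) = -0.000083

0.93055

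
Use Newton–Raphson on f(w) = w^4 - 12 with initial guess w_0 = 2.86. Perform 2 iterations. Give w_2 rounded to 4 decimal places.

1.9603

f'(w) = 4w^3
w_0 = 2.860000: f = 54.905856, f' = 93.574624 → w_1 = 2.860000 - (54.905856)/(93.574624) = 2.273240
w_1 = 2.273240: f = 14.704293, f' = 46.988956 → w_2 = 2.273240 - (14.704293)/(46.988956) = 1.960309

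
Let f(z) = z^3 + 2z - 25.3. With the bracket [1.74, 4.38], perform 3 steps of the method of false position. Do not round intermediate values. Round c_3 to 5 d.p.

False-position update: c = (a·f(b) − b·f(a))/(f(b) − f(a)); replace the endpoint whose sign matches f(c).
f(1.740000) = -16.551976, f(4.380000) = 67.487672
step 1: c = 2.259960, f(c) = -9.237525 < 0 → new bracket [2.259960, 4.380000]
step 2: c = 2.515207, f(c) = -4.357713 < 0 → new bracket [2.515207, 4.380000]
step 3: c = 2.628314, f(c) = -1.886879 < 0 → new bracket [2.628314, 4.380000]

2.62831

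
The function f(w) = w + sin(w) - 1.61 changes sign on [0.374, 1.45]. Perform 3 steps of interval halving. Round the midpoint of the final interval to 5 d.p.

f(0.374000) = -0.870658, f(1.450000) = 0.832713 (opposite signs)
step 1: m = 0.912000, f(m) = 0.092730 > 0 → root in [0.374000, 0.912000]
step 2: m = 0.643000, f(m) = -0.367401 < 0 → root in [0.643000, 0.912000]
step 3: m = 0.777500, f(m) = -0.131000 < 0 → root in [0.777500, 0.912000]
Midpoint of [0.777500, 0.912000] = 0.844750

0.84475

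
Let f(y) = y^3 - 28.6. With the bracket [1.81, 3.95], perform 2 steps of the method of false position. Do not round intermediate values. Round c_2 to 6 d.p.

f(1.810000) = -22.670259, f(3.950000) = 33.029875
step 1: c = 2.680992, f(c) = -9.329792 < 0 → new bracket [2.680992, 3.950000]
step 2: c = 2.960493, f(c) = -2.652703 < 0 → new bracket [2.960493, 3.950000]

2.960493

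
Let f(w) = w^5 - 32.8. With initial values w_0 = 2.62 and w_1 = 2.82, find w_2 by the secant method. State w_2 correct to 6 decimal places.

Secant update: w_(k+1) = w_k − f(w_k)·(w_k − w_(k-1))/(f(w_k) − f(w_(k-1))).
f(w_0) = 90.654367, f(w_1) = 145.538677
w_2 = 2.820000 - (145.538677)·(2.820000 - 2.620000)/(145.538677 - (90.654367)) = 2.289653; f(w_2) = 30.128625

2.289653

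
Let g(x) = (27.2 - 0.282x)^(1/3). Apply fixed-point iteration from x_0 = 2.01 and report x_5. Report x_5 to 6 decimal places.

2.976134

x_1 = g(2.010000) = 2.986352
x_2 = g(2.986352) = 2.976026
x_3 = g(2.976026) = 2.976135
x_4 = g(2.976135) = 2.976134
x_5 = g(2.976134) = 2.976134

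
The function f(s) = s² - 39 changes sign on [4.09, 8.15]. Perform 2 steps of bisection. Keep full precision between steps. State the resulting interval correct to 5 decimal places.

[6.12000, 7.13500]

f(4.090000) = -22.271900, f(8.150000) = 27.422500 (opposite signs)
step 1: m = 6.120000, f(m) = -1.545600 < 0 → root in [6.120000, 8.150000]
step 2: m = 7.135000, f(m) = 11.908225 > 0 → root in [6.120000, 7.135000]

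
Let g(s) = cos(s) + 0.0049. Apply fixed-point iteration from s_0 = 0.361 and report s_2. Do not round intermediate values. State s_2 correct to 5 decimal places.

s_1 = g(0.361000) = 0.940444
s_2 = g(0.940444) = 0.594329

0.59433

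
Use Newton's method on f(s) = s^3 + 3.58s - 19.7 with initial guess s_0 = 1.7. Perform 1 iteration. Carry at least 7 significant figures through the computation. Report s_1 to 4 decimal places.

2.4103

f'(s) = 3s^2 + 3.58
s_0 = 1.700000: f = -8.701000, f' = 12.250000 → s_1 = 1.700000 - (-8.701000)/(12.250000) = 2.410286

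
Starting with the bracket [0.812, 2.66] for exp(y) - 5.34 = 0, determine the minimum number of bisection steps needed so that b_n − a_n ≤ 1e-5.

18

Initial width b − a = 2.66 − 0.812 = 1.848000.
After n steps the width is (b−a)/2^n; need (b−a)/2^n ≤ 1e-5.
So n ≥ log₂(1.848000/1e-5) = log₂(184800.0000) ≈ 17.4956.
Hence n = 18.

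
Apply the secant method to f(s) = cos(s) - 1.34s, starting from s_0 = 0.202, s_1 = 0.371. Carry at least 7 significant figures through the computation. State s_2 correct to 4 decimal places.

Secant update: s_(k+1) = s_k − f(s_k)·(s_k − s_(k-1))/(f(s_k) − f(s_(k-1))).
f(s_0) = 0.708987, f(s_1) = 0.434825
s_2 = 0.371000 - (0.434825)·(0.371000 - 0.202000)/(0.434825 - (0.708987)) = 0.639037; f(s_2) = -0.053638

0.6390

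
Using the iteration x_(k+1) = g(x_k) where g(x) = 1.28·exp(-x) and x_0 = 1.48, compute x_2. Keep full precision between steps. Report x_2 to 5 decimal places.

0.95646

x_1 = g(1.480000) = 0.291376
x_2 = g(0.291376) = 0.956460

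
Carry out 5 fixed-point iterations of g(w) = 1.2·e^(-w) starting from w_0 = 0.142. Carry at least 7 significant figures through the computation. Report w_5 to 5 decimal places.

w_1 = g(0.142000) = 1.041146
w_2 = g(1.041146) = 0.423660
w_3 = g(0.423660) = 0.785576
w_4 = g(0.785576) = 0.547029
w_5 = g(0.547029) = 0.694400

0.69440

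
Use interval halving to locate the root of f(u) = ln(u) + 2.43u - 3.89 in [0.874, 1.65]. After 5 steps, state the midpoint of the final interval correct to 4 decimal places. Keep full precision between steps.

1.4439

f(0.874000) = -1.900855, f(1.650000) = 0.620275 (opposite signs)
step 1: m = 1.262000, f(m) = -0.590642 < 0 → root in [1.262000, 1.650000]
step 2: m = 1.456000, f(m) = 0.023773 > 0 → root in [1.262000, 1.456000]
step 3: m = 1.359000, f(m) = -0.280881 < 0 → root in [1.359000, 1.456000]
step 4: m = 1.407500, f(m) = -0.127960 < 0 → root in [1.407500, 1.456000]
step 5: m = 1.431750, f(m) = -0.051950 < 0 → root in [1.431750, 1.456000]
Midpoint of [1.431750, 1.456000] = 1.443875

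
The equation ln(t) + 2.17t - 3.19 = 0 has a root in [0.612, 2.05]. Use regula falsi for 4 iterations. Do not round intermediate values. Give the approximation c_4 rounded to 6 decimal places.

False-position update: c = (a·f(b) − b·f(a))/(f(b) − f(a)); replace the endpoint whose sign matches f(c).
f(0.612000) = -2.352983, f(2.050000) = 1.976340
step 1: c = 1.393552, f(c) = 0.165863 > 0 → new bracket [0.612000, 1.393552]
step 2: c = 1.342087, f(c) = 0.016556 > 0 → new bracket [0.612000, 1.342087]
step 3: c = 1.336986, f(c) = 0.001678 > 0 → new bracket [0.612000, 1.336986]
step 4: c = 1.336470, f(c) = 0.000170 > 0 → new bracket [0.612000, 1.336470]

1.336470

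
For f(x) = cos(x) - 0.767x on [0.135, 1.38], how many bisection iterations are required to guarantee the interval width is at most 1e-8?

27

Initial width b − a = 1.38 − 0.135 = 1.245000.
After n steps the width is (b−a)/2^n; need (b−a)/2^n ≤ 1e-8.
So n ≥ log₂(1.245000/1e-8) = log₂(124500000.0000) ≈ 26.8916.
Hence n = 27.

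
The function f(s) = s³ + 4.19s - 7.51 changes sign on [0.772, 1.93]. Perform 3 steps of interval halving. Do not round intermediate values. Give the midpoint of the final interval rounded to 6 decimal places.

f(0.772000) = -3.815220, f(1.930000) = 7.765757 (opposite signs)
step 1: m = 1.351000, f(m) = 0.616537 > 0 → root in [0.772000, 1.351000]
step 2: m = 1.061500, f(m) = -1.866236 < 0 → root in [1.061500, 1.351000]
step 3: m = 1.206250, f(m) = -0.700672 < 0 → root in [1.206250, 1.351000]
Midpoint of [1.206250, 1.351000] = 1.278625

1.278625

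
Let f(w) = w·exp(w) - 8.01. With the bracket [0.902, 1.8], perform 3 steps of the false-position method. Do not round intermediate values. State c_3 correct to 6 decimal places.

f(0.902000) = -5.786996, f(1.800000) = 2.879365
step 1: c = 1.501643, f(c) = -1.269037 < 0 → new bracket [1.501643, 1.800000]
step 2: c = 1.592913, f(c) = -0.175963 < 0 → new bracket [1.592913, 1.800000]
step 3: c = 1.604840, f(c) = -0.022611 < 0 → new bracket [1.604840, 1.800000]

1.604840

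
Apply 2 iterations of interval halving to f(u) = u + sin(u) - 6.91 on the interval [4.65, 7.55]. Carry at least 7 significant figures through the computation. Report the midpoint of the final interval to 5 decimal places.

6.46250

f(4.650000) = -3.258054, f(7.550000) = 1.594152 (opposite signs)
step 1: m = 6.100000, f(m) = -0.992163 < 0 → root in [6.100000, 7.550000]
step 2: m = 6.825000, f(m) = 0.430692 > 0 → root in [6.100000, 6.825000]
Midpoint of [6.100000, 6.825000] = 6.462500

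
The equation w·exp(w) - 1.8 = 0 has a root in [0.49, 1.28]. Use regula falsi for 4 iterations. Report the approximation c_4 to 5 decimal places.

0.80136

f(0.490000) = -1.000165, f(1.280000) = 2.803699
step 1: c = 0.697718, f(c) = -0.398172 < 0 → new bracket [0.697718, 1.280000]
step 2: c = 0.770128, f(c) = -0.136490 < 0 → new bracket [0.770128, 1.280000]
step 3: c = 0.793798, f(c) = -0.044295 < 0 → new bracket [0.793798, 1.280000]
step 4: c = 0.801359, f(c) = -0.014116 < 0 → new bracket [0.801359, 1.280000]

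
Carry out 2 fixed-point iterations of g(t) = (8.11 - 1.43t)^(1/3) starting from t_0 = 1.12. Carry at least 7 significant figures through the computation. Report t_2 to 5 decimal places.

t_1 = g(1.120000) = 1.867059
t_2 = g(1.867059) = 1.758743

1.75874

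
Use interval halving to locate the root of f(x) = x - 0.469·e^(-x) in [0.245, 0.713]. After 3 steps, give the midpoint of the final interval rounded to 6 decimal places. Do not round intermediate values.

0.332750

f(0.245000) = -0.122088, f(0.713000) = 0.483110 (opposite signs)
step 1: m = 0.479000, f(m) = 0.188500 > 0 → root in [0.245000, 0.479000]
step 2: m = 0.362000, f(m) = 0.035444 > 0 → root in [0.245000, 0.362000]
step 3: m = 0.303500, f(m) = -0.042730 < 0 → root in [0.303500, 0.362000]
Midpoint of [0.303500, 0.362000] = 0.332750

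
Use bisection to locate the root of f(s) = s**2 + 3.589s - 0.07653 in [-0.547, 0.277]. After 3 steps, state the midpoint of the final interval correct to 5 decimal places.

f(-0.547000) = -1.740504, f(0.277000) = 0.994352 (opposite signs)
step 1: m = -0.135000, f(m) = -0.542820 < 0 → root in [-0.135000, 0.277000]
step 2: m = 0.071000, f(m) = 0.183330 > 0 → root in [-0.135000, 0.071000]
step 3: m = -0.032000, f(m) = -0.190354 < 0 → root in [-0.032000, 0.071000]
Midpoint of [-0.032000, 0.071000] = 0.019500

0.01950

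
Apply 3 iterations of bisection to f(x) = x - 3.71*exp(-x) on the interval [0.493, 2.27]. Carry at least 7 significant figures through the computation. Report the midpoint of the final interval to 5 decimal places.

1.27044

f(0.493000) = -1.773036, f(2.270000) = 1.886712 (opposite signs)
step 1: m = 1.381500, f(m) = 0.449543 > 0 → root in [0.493000, 1.381500]
step 2: m = 0.937250, f(m) = -0.515970 < 0 → root in [0.937250, 1.381500]
step 3: m = 1.159375, f(m) = -0.004386 < 0 → root in [1.159375, 1.381500]
Midpoint of [1.159375, 1.381500] = 1.270437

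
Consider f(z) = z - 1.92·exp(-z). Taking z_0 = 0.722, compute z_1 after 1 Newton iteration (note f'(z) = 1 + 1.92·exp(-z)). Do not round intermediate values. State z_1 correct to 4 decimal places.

0.8310

z_0 = 0.722000: f = -0.210697, f' = 1.932697 → z_1 = 0.722000 - (-0.210697)/(1.932697) = 0.831017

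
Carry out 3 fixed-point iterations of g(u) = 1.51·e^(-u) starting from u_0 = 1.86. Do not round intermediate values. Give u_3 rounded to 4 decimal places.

u_1 = g(1.860000) = 0.235066
u_2 = g(0.235066) = 1.193684
u_3 = g(1.193684) = 0.457685

0.4577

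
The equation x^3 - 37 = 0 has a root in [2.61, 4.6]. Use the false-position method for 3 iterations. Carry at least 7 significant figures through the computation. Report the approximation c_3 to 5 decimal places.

f(2.610000) = -19.220419, f(4.600000) = 60.336000
step 1: c = 3.090774, f(c) = -7.474203 < 0 → new bracket [3.090774, 4.600000]
step 2: c = 3.257124, f(c) = -2.445630 < 0 → new bracket [3.257124, 4.600000]
step 3: c = 3.309435, f(c) = -0.753864 < 0 → new bracket [3.309435, 4.600000]

3.30944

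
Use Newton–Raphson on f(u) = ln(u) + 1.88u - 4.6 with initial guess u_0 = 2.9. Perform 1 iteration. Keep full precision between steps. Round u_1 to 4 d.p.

2.0385

f'(u) = 1/u + 1.88
u_0 = 2.900000: f = 1.916711, f' = 2.224828 → u_1 = 2.900000 - (1.916711)/(2.224828) = 2.038490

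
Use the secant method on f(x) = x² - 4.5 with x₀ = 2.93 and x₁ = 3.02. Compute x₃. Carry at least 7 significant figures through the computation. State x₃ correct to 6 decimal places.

2.142175

Secant update: x_(k+1) = x_k − f(x_k)·(x_k − x_(k-1))/(f(x_k) − f(x_(k-1))).
f(x_0) = 4.084900, f(x_1) = 4.620400
x_2 = 3.020000 - (4.620400)·(3.020000 - 2.930000)/(4.620400 - (4.084900)) = 2.243462; f(x_2) = 0.533123
x_3 = 2.243462 - (0.533123)·(2.243462 - 3.020000)/(0.533123 - (4.620400)) = 2.142175; f(x_3) = 0.088913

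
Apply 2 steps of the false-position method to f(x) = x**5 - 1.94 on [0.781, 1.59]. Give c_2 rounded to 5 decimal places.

False-position update: c = (a·f(b) − b·f(a))/(f(b) − f(a)); replace the endpoint whose sign matches f(c).
f(0.781000) = -1.649427, f(1.590000) = 8.222150
step 1: c = 0.916175, f(c) = -1.294507 < 0 → new bracket [0.916175, 1.590000]
step 2: c = 1.007832, f(c) = -0.900222 < 0 → new bracket [1.007832, 1.590000]

1.00783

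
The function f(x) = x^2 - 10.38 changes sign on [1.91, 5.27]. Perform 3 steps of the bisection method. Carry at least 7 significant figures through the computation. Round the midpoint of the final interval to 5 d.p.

f(1.910000) = -6.731900, f(5.270000) = 17.392900 (opposite signs)
step 1: m = 3.590000, f(m) = 2.508100 > 0 → root in [1.910000, 3.590000]
step 2: m = 2.750000, f(m) = -2.817500 < 0 → root in [2.750000, 3.590000]
step 3: m = 3.170000, f(m) = -0.331100 < 0 → root in [3.170000, 3.590000]
Midpoint of [3.170000, 3.590000] = 3.380000

3.38000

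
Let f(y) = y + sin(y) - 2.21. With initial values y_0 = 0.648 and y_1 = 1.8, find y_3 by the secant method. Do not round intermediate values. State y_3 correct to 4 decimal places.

f(y_0) = -0.958407, f(y_1) = 0.563848
y_2 = 1.800000 - (0.563848)·(1.800000 - 0.648000)/(0.563848 - (-0.958407)) = 1.373296; f(y_2) = 0.143856
y_3 = 1.373296 - (0.143856)·(1.373296 - 1.800000)/(0.143856 - (0.563848)) = 1.227141; f(y_3) = -0.041330

1.2271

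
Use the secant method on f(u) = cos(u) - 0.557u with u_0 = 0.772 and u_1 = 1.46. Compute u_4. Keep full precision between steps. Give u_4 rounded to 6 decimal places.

f(u_0) = 0.286513, f(u_1) = -0.702650
u_2 = 1.460000 - (-0.702650)·(1.460000 - 0.772000)/(-0.702650 - (0.286513)) = 0.971280; f(u_2) = 0.023240
u_3 = 0.971280 - (0.023240)·(0.971280 - 1.460000)/(0.023240 - (-0.702650)) = 0.986927; f(u_3) = 0.001538
u_4 = 0.986927 - (0.001538)·(0.986927 - 0.971280)/(0.001538 - (0.023240)) = 0.988036; f(u_4) = -0.000005

0.988036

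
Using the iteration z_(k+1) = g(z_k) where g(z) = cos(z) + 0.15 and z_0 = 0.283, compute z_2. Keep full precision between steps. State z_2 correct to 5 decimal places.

0.59446

z_1 = g(0.283000) = 1.110222
z_2 = g(1.110222) = 0.594463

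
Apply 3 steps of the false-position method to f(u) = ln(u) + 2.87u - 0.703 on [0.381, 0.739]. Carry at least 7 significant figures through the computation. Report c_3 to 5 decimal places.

0.49208

f(0.381000) = -0.574486, f(0.739000) = 1.115473
step 1: c = 0.502699, f(c) = 0.051982 > 0 → new bracket [0.381000, 0.502699]
step 2: c = 0.492601, f(c) = 0.002708 > 0 → new bracket [0.381000, 0.492601]
step 3: c = 0.492077, f(c) = 0.000142 > 0 → new bracket [0.381000, 0.492077]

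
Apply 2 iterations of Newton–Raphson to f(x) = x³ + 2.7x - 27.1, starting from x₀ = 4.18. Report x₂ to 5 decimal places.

2.75820

Newton update: x ← x − f(x)/f'(x).
f'(x) = 3x² + 2.7
x_0 = 4.180000: f = 57.220632, f' = 55.117200 → x_1 = 4.180000 - (57.220632)/(55.117200) = 3.141837
x_1 = 3.141837: f = 12.396475, f' = 32.313421 → x_2 = 3.141837 - (12.396475)/(32.313421) = 2.758205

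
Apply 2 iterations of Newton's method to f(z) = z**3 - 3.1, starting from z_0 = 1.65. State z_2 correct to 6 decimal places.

1.458409

f'(z) = 3z**2
z_0 = 1.650000: f = 1.392125, f' = 8.167500 → z_1 = 1.650000 - (1.392125)/(8.167500) = 1.479553
z_1 = 1.479553: f = 0.138856, f' = 6.567232 → z_2 = 1.479553 - (0.138856)/(6.567232) = 1.458409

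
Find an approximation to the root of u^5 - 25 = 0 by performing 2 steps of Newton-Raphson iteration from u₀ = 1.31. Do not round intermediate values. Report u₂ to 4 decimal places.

f'(u) = 5u⁴
u_0 = 1.310000: f = -21.142051, f' = 14.724996 → u_1 = 1.310000 - (-21.142051)/(14.724996) = 2.745793
u_1 = 2.745793: f = 131.077113, f' = 284.211328 → u_2 = 2.745793 - (131.077113)/(284.211328) = 2.284597

2.2846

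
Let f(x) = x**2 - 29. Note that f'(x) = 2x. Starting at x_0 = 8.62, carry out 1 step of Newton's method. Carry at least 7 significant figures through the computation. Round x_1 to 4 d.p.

Newton update: x ← x − f(x)/f'(x).
x_0 = 8.620000: f = 45.304400, f' = 17.240000 → x_1 = 8.620000 - (45.304400)/(17.240000) = 5.992135

5.9921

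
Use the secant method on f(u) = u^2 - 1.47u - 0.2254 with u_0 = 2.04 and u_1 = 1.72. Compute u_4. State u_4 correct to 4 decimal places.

1.6100

Secant update: u_(k+1) = u_k − f(u_k)·(u_k − u_(k-1))/(f(u_k) − f(u_(k-1))).
f(u_0) = 0.937400, f(u_1) = 0.204600
u_2 = 1.720000 - (0.204600)·(1.720000 - 2.040000)/(0.204600 - (0.937400)) = 1.630655; f(u_2) = 0.036573
u_3 = 1.630655 - (0.036573)·(1.630655 - 1.720000)/(0.036573 - (0.204600)) = 1.611208; f(u_3) = 0.002116
u_4 = 1.611208 - (0.002116)·(1.611208 - 1.630655)/(0.002116 - (0.036573)) = 1.610014; f(u_4) = 0.000025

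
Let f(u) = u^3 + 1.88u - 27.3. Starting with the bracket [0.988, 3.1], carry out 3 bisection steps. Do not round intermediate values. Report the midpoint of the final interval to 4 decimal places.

f(0.988000) = -24.478130, f(3.100000) = 8.319000 (opposite signs)
step 1: m = 2.044000, f(m) = -14.917579 < 0 → root in [2.044000, 3.100000]
step 2: m = 2.572000, f(m) = -5.450387 < 0 → root in [2.572000, 3.100000]
step 3: m = 2.836000, f(m) = 0.841333 > 0 → root in [2.572000, 2.836000]
Midpoint of [2.572000, 2.836000] = 2.704000

2.7040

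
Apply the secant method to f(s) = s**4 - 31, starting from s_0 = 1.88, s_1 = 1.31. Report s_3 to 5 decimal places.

1.92469

f(s_0) = -18.508017, f(s_1) = -28.055001
s_2 = 1.310000 - (-28.055001)·(1.310000 - 1.880000)/(-28.055001 - (-18.508017)) = 2.985016; f(s_2) = 48.393803
s_3 = 2.985016 - (48.393803)·(2.985016 - 1.310000)/(48.393803 - (-28.055001)) = 1.924693; f(s_3) = -17.277090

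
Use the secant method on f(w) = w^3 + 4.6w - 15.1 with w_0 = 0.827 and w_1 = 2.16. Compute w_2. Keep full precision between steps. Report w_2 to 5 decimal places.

1.74131

f(w_0) = -10.730191, f(w_1) = 4.913696
w_2 = 2.160000 - (4.913696)·(2.160000 - 0.827000)/(4.913696 - (-10.730191)) = 1.741309; f(w_2) = -1.810058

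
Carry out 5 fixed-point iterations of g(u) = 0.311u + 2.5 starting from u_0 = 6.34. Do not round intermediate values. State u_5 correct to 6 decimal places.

3.636336

u_1 = g(6.340000) = 4.471740
u_2 = g(4.471740) = 3.890711
u_3 = g(3.890711) = 3.710011
u_4 = g(3.710011) = 3.653813
u_5 = g(3.653813) = 3.636336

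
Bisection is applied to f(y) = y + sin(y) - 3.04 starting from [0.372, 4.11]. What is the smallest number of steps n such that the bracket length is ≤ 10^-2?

9

Initial width b − a = 4.11 − 0.372 = 3.738000.
After n steps the width is (b−a)/2^n; need (b−a)/2^n ≤ 10^-2.
So n ≥ log₂(3.738000/10^-2) = log₂(373.8000) ≈ 8.5461.
Hence n = 9.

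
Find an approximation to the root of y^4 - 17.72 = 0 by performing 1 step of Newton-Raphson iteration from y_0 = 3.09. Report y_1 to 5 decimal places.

f'(y) = 4y^3
y_0 = 3.090000: f = 73.446214, f' = 118.014516 → y_1 = 3.090000 - (73.446214)/(118.014516) = 2.467651

2.46765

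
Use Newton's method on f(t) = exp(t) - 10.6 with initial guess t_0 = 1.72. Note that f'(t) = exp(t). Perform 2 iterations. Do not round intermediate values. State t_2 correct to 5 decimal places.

Newton update: t ← t − f(t)/f'(t).
t_0 = 1.720000: f = -5.015472, f' = 5.584528 → t_1 = 1.720000 - (-5.015472)/(5.584528) = 2.618101
t_1 = 2.618101: f = 3.109666, f' = 13.709666 → t_2 = 2.618101 - (3.109666)/(13.709666) = 2.391278

2.39128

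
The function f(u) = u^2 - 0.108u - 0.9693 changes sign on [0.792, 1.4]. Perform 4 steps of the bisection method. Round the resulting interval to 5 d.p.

[1.02000, 1.05800]

f(0.792000) = -0.427572, f(1.400000) = 0.839500 (opposite signs)
step 1: m = 1.096000, f(m) = 0.113548 > 0 → root in [0.792000, 1.096000]
step 2: m = 0.944000, f(m) = -0.180116 < 0 → root in [0.944000, 1.096000]
step 3: m = 1.020000, f(m) = -0.039060 < 0 → root in [1.020000, 1.096000]
step 4: m = 1.058000, f(m) = 0.035800 > 0 → root in [1.020000, 1.058000]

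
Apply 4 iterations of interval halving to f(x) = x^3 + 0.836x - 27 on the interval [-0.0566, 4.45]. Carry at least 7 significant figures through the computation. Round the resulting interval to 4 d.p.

f(-0.056600) = -27.047499, f(4.450000) = 64.841325 (opposite signs)
step 1: m = 2.196700, f(m) = -14.563403 < 0 → root in [2.196700, 4.450000]
step 2: m = 3.323350, f(m) = 12.483576 > 0 → root in [2.196700, 3.323350]
step 3: m = 2.760025, f(m) = -3.667472 < 0 → root in [2.760025, 3.323350]
step 4: m = 3.041688, f(m) = 3.684126 > 0 → root in [2.760025, 3.041688]

[2.7600, 3.0417]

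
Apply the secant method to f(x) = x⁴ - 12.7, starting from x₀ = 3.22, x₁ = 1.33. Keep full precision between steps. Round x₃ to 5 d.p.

2.16846

Secant update: x_(k+1) = x_k − f(x_k)·(x_k − x_(k-1))/(f(x_k) − f(x_(k-1))).
f(x_0) = 94.803719, f(x_1) = -9.570993
x_2 = 1.330000 - (-9.570993)·(1.330000 - 3.220000)/(-9.570993 - (94.803719)) = 1.503310; f(x_2) = -7.592668
x_3 = 1.503310 - (-7.592668)·(1.503310 - 1.330000)/(-7.592668 - (-9.570993)) = 2.168461; f(x_3) = 9.410896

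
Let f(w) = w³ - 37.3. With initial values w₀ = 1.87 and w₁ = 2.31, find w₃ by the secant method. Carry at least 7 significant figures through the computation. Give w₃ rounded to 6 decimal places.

3.072045

f(w_0) = -30.760797, f(w_1) = -24.973609
w_2 = 2.310000 - (-24.973609)·(2.310000 - 1.870000)/(-24.973609 - (-30.760797)) = 4.208744; f(w_2) = 37.251692
w_3 = 4.208744 - (37.251692)·(4.208744 - 2.310000)/(37.251692 - (-24.973609)) = 3.072045; f(w_3) = -8.307693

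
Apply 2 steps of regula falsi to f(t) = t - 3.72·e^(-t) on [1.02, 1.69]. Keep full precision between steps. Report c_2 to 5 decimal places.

1.16361

f(1.020000) = -0.321413, f(1.690000) = 1.003587
step 1: c = 1.182526, f(c) = 0.042333 > 0 → new bracket [1.020000, 1.182526]
step 2: c = 1.163611, f(c) = 0.001646 > 0 → new bracket [1.020000, 1.163611]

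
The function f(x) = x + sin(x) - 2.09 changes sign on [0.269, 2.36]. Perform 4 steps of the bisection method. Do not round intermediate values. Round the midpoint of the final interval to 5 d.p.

f(0.269000) = -1.555232, f(2.360000) = 0.974411 (opposite signs)
step 1: m = 1.314500, f(m) = 0.191835 > 0 → root in [0.269000, 1.314500]
step 2: m = 0.791750, f(m) = -0.586666 < 0 → root in [0.791750, 1.314500]
step 3: m = 1.053125, f(m) = -0.167901 < 0 → root in [1.053125, 1.314500]
step 4: m = 1.183813, f(m) = 0.019864 > 0 → root in [1.053125, 1.183813]
Midpoint of [1.053125, 1.183813] = 1.118469

1.11847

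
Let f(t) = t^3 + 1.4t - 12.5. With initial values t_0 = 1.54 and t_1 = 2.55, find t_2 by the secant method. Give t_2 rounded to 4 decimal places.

Secant update: t_(k+1) = t_k − f(t_k)·(t_k − t_(k-1))/(f(t_k) − f(t_(k-1))).
f(t_0) = -6.691736, f(t_1) = 7.651375
t_2 = 2.550000 - (7.651375)·(2.550000 - 1.540000)/(7.651375 - (-6.691736)) = 2.011213; f(t_2) = -1.548997

2.0112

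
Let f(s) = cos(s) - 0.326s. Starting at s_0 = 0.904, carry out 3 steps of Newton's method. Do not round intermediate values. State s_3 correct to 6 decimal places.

Newton update: s ← s − f(s)/f'(s).
f'(s) = -sin(s) - 0.326
s_0 = 0.904000: f = 0.323768, f' = -1.111807 → s_1 = 0.904000 - (0.323768)/(-1.111807) = 1.195209
s_1 = 1.195209: f = -0.022819, f' = -1.256292 → s_2 = 1.195209 - (-0.022819)/(-1.256292) = 1.177045
s_2 = 1.177045: f = -0.000061, f' = -1.249476 → s_3 = 1.177045 - (-0.000061)/(-1.249476) = 1.176996

1.176996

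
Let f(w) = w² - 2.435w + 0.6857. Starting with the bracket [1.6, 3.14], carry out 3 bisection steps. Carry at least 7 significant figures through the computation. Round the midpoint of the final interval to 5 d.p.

f(1.600000) = -0.650300, f(3.140000) = 2.899400 (opposite signs)
step 1: m = 2.370000, f(m) = 0.531650 > 0 → root in [1.600000, 2.370000]
step 2: m = 1.985000, f(m) = -0.207550 < 0 → root in [1.985000, 2.370000]
step 3: m = 2.177500, f(m) = 0.124994 > 0 → root in [1.985000, 2.177500]
Midpoint of [1.985000, 2.177500] = 2.081250

2.08125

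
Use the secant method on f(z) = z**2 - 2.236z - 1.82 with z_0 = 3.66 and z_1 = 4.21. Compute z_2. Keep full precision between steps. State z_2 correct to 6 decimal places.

f(z_0) = 3.391840, f(z_1) = 6.490540
z_2 = 4.210000 - (6.490540)·(4.210000 - 3.660000)/(6.490540 - (3.391840)) = 3.057969; f(z_2) = 0.693558

3.057969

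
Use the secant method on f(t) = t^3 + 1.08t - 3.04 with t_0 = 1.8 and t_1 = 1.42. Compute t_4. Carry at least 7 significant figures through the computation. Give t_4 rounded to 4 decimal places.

1.2033

f(t_0) = 4.736000, f(t_1) = 1.356888
t_2 = 1.420000 - (1.356888)·(1.420000 - 1.800000)/(1.356888 - (4.736000)) = 1.267410; f(t_2) = 0.364681
t_3 = 1.267410 - (0.364681)·(1.267410 - 1.420000)/(0.364681 - (1.356888)) = 1.211327; f(t_3) = 0.045628
t_4 = 1.211327 - (0.045628)·(1.211327 - 1.267410)/(0.045628 - (0.364681)) = 1.203306; f(t_4) = 0.001893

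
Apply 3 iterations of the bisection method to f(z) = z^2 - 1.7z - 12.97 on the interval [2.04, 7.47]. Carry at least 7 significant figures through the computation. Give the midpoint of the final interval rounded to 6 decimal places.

4.415625

f(2.040000) = -12.276400, f(7.470000) = 30.131900 (opposite signs)
step 1: m = 4.755000, f(m) = 1.556525 > 0 → root in [2.040000, 4.755000]
step 2: m = 3.397500, f(m) = -7.202744 < 0 → root in [3.397500, 4.755000]
step 3: m = 4.076250, f(m) = -3.283811 < 0 → root in [4.076250, 4.755000]
Midpoint of [4.076250, 4.755000] = 4.415625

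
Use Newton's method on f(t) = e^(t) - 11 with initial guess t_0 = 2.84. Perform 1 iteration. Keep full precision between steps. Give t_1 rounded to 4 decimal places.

Newton update: t ← t − f(t)/f'(t).
f'(t) = e^(t)
t_0 = 2.840000: f = 6.115766, f' = 17.115766 → t_1 = 2.840000 - (6.115766)/(17.115766) = 2.482682

2.4827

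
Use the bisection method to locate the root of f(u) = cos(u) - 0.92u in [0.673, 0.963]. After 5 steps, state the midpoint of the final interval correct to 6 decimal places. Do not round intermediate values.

0.777219

f(0.673000) = 0.162795, f(0.963000) = -0.314900 (opposite signs)
step 1: m = 0.818000, f(m) = -0.068878 < 0 → root in [0.673000, 0.818000]
step 2: m = 0.745500, f(m) = 0.048889 > 0 → root in [0.745500, 0.818000]
step 3: m = 0.781750, f(m) = -0.009528 < 0 → root in [0.745500, 0.781750]
step 4: m = 0.763625, f(m) = 0.019799 > 0 → root in [0.763625, 0.781750]
step 5: m = 0.772687, f(m) = 0.005165 > 0 → root in [0.772687, 0.781750]
Midpoint of [0.772687, 0.781750] = 0.777219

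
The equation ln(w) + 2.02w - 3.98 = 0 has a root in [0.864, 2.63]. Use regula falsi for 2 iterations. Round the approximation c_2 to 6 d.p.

f(0.864000) = -2.380903, f(2.630000) = 2.299584
step 1: c = 1.762341, f(c) = 0.146572 > 0 → new bracket [0.864000, 1.762341]
step 2: c = 1.710245, f(c) = 0.011331 > 0 → new bracket [0.864000, 1.710245]

1.710245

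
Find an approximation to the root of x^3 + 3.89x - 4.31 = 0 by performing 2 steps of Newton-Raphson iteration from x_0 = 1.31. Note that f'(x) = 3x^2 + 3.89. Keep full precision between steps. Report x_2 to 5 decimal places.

0.91421

x_0 = 1.310000: f = 3.033991, f' = 9.038300 → x_1 = 1.310000 - (3.033991)/(9.038300) = 0.974318
x_1 = 0.974318: f = 0.405015, f' = 6.737889 → x_2 = 0.974318 - (0.405015)/(6.737889) = 0.914208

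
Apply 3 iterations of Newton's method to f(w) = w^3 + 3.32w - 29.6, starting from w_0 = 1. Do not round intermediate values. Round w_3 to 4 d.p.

Newton update: w ← w − f(w)/f'(w).
f'(w) = 3w^2 + 3.32
w_0 = 1.000000: f = -25.280000, f' = 6.320000 → w_1 = 1.000000 - (-25.280000)/(6.320000) = 5.000000
w_1 = 5.000000: f = 112.000000, f' = 78.320000 → w_2 = 5.000000 - (112.000000)/(78.320000) = 3.569969
w_2 = 3.569969: f = 27.750420, f' = 41.554044 → w_3 = 3.569969 - (27.750420)/(41.554044) = 2.902154

2.9022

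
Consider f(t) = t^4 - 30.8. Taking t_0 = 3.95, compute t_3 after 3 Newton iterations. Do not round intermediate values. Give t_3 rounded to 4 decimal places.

Newton update: t ← t − f(t)/f'(t).
f'(t) = 4t^3
t_0 = 3.950000: f = 212.638006, f' = 246.519500 → t_1 = 3.950000 - (212.638006)/(246.519500) = 3.087439
t_1 = 3.087439: f = 60.064402, f' = 117.721373 → t_2 = 3.087439 - (60.064402)/(117.721373) = 2.577214
t_2 = 2.577214: f = 13.316609, f' = 68.471774 → t_3 = 2.577214 - (13.316609)/(68.471774) = 2.382731

2.3827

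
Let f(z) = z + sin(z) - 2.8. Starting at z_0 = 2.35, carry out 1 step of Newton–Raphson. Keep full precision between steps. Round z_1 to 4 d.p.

Newton update: z ← z − f(z)/f'(z).
f'(z) = 1 + cos(z)
z_0 = 2.350000: f = 0.261473, f' = 0.297287 → z_1 = 2.350000 - (0.261473)/(0.297287) = 1.470468

1.4705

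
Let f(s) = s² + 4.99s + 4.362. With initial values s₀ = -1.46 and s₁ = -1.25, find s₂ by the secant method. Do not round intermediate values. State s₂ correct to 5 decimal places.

Secant update: s_(k+1) = s_k − f(s_k)·(s_k − s_(k-1))/(f(s_k) − f(s_(k-1))).
f(s_0) = -0.791800, f(s_1) = -0.313000
s_2 = -1.250000 - (-0.313000)·(-1.250000 - -1.460000)/(-0.313000 - (-0.791800)) = -1.112719; f(s_2) = 0.047675

-1.11272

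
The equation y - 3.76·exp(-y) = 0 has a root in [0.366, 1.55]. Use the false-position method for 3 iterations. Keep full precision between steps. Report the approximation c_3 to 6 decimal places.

1.172788

f(0.366000) = -2.241571, f(1.550000) = 0.751948
step 1: c = 1.252589, f(c) = 0.178116 > 0 → new bracket [0.366000, 1.252589]
step 2: c = 1.187326, f(c) = 0.040391 > 0 → new bracket [0.366000, 1.187326]
step 3: c = 1.172788, f(c) = 0.009058 > 0 → new bracket [0.366000, 1.172788]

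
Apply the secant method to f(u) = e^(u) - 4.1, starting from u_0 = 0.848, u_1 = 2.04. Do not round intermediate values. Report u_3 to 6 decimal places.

f(u_0) = -1.765028, f(u_1) = 3.590609
u_2 = 2.040000 - (3.590609)·(2.040000 - 0.848000)/(3.590609 - (-1.765028)) = 1.240841; f(u_2) = -0.641480
u_3 = 1.240841 - (-0.641480)·(1.240841 - 2.040000)/(-0.641480 - (3.590609)) = 1.361974; f(u_3) = -0.196110

1.361974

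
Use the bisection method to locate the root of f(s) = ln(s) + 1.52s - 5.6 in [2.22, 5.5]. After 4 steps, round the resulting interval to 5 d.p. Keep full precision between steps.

f(2.220000) = -1.428093, f(5.500000) = 4.464748 (opposite signs)
step 1: m = 3.860000, f(m) = 1.617867 > 0 → root in [2.220000, 3.860000]
step 2: m = 3.040000, f(m) = 0.132658 > 0 → root in [2.220000, 3.040000]
step 3: m = 2.630000, f(m) = -0.635416 < 0 → root in [2.630000, 3.040000]
step 4: m = 2.835000, f(m) = -0.248758 < 0 → root in [2.835000, 3.040000]

[2.83500, 3.04000]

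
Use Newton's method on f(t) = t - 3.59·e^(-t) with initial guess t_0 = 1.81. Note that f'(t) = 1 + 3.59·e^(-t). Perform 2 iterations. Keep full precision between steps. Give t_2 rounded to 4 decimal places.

t_0 = 1.810000: f = 1.222482, f' = 1.587518 → t_1 = 1.810000 - (1.222482)/(1.587518) = 1.039942
t_1 = 1.039942: f = -0.229035, f' = 2.268976 → t_2 = 1.039942 - (-0.229035)/(2.268976) = 1.140884

1.1409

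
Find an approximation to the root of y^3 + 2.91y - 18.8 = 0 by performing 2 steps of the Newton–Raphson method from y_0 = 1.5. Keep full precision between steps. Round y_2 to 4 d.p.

2.3353

f'(y) = 3y^2 + 2.91
y_0 = 1.500000: f = -11.060000, f' = 9.660000 → y_1 = 1.500000 - (-11.060000)/(9.660000) = 2.644928
y_1 = 2.644928: f = 7.399704, f' = 23.896925 → y_2 = 2.644928 - (7.399704)/(23.896925) = 2.335277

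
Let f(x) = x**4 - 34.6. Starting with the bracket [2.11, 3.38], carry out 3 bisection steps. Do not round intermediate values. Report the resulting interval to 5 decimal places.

[2.26875, 2.42750]

f(2.110000) = -14.778806, f(3.380000) = 95.916915 (opposite signs)
step 1: m = 2.745000, f(m) = 22.176602 > 0 → root in [2.110000, 2.745000]
step 2: m = 2.427500, f(m) = 0.124576 > 0 → root in [2.110000, 2.427500]
step 3: m = 2.268750, f(m) = -8.106059 < 0 → root in [2.268750, 2.427500]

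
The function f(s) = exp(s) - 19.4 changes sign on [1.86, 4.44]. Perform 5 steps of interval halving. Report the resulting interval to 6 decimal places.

[2.908125, 2.988750]

f(1.860000) = -12.976263, f(4.440000) = 65.374942 (opposite signs)
step 1: m = 3.150000, f(m) = 3.936065 > 0 → root in [1.860000, 3.150000]
step 2: m = 2.505000, f(m) = -7.156441 < 0 → root in [2.505000, 3.150000]
step 3: m = 2.827500, f(m) = -2.496850 < 0 → root in [2.827500, 3.150000]
step 4: m = 2.988750, f(m) = 0.460841 > 0 → root in [2.827500, 2.988750]
step 5: m = 2.908125, f(m) = -1.077588 < 0 → root in [2.908125, 2.988750]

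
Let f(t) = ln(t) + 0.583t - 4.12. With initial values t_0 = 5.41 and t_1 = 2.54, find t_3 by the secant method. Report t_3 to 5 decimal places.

4.49580

f(t_0) = 0.722279, f(t_1) = -1.707016
t_2 = 2.540000 - (-1.707016)·(2.540000 - 5.410000)/(-1.707016 - (0.722279)) = 4.556690; f(t_2) = 0.053147
t_3 = 4.556690 - (0.053147)·(4.556690 - 2.540000)/(0.053147 - (-1.707016)) = 4.495798; f(t_3) = 0.004193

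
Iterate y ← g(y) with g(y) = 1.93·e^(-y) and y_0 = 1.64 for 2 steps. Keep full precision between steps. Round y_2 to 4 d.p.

1.3273

y_1 = g(1.640000) = 0.374381
y_2 = g(0.374381) = 1.327289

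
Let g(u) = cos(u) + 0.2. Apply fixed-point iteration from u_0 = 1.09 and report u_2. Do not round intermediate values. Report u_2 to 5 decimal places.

u_1 = g(1.090000) = 0.662485
u_2 = g(0.662485) = 0.988466

0.98847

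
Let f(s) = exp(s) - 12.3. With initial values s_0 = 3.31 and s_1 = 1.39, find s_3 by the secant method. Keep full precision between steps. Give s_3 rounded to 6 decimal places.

Secant update: s_(k+1) = s_k − f(s_k)·(s_k − s_(k-1))/(f(s_k) − f(s_(k-1))).
f(s_0) = 15.085125, f(s_1) = -8.285150
s_2 = 1.390000 - (-8.285150)·(1.390000 - 3.310000)/(-8.285150 - (15.085125)) = 2.070672; f(s_2) = -4.369851
s_3 = 2.070672 - (-4.369851)·(2.070672 - 1.390000)/(-4.369851 - (-8.285150)) = 2.830367; f(s_3) = 4.651684

2.830367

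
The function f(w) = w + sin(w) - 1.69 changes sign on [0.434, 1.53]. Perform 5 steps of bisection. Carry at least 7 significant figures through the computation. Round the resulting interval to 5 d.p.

f(0.434000) = -0.835497, f(1.530000) = 0.839168 (opposite signs)
step 1: m = 0.982000, f(m) = 0.123610 > 0 → root in [0.434000, 0.982000]
step 2: m = 0.708000, f(m) = -0.331684 < 0 → root in [0.708000, 0.982000]
step 3: m = 0.845000, f(m) = -0.097029 < 0 → root in [0.845000, 0.982000]
step 4: m = 0.913500, f(m) = 0.015147 > 0 → root in [0.845000, 0.913500]
step 5: m = 0.879250, f(m) = -0.040489 < 0 → root in [0.879250, 0.913500]

[0.87925, 0.91350]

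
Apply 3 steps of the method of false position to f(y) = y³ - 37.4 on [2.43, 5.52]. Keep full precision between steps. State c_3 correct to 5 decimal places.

3.24872

f(2.430000) = -23.051093, f(5.520000) = 130.796608
step 1: c = 2.892977, f(c) = -13.187773 < 0 → new bracket [2.892977, 5.520000]
step 2: c = 3.133590, f(c) = -6.630067 < 0 → new bracket [3.133590, 5.520000]
step 3: c = 3.248721, f(c) = -3.112388 < 0 → new bracket [3.248721, 5.520000]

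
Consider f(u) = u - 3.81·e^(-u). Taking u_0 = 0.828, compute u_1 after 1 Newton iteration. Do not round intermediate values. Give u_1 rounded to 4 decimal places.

1.1420

Newton update: u ← u − f(u)/f'(u).
f'(u) = 1 + 3.81·e^(-u)
u_0 = 0.828000: f = -0.836674, f' = 2.664674 → u_1 = 0.828000 - (-0.836674)/(2.664674) = 1.141987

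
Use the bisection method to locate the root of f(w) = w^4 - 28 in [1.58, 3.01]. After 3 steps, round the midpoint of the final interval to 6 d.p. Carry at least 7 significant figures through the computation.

2.384375

f(1.580000) = -21.767987, f(3.010000) = 54.085412 (opposite signs)
step 1: m = 2.295000, f(m) = -0.258448 < 0 → root in [2.295000, 3.010000]
step 2: m = 2.652500, f(m) = 21.501866 > 0 → root in [2.295000, 2.652500]
step 3: m = 2.473750, f(m) = 9.447534 > 0 → root in [2.295000, 2.473750]
Midpoint of [2.295000, 2.473750] = 2.384375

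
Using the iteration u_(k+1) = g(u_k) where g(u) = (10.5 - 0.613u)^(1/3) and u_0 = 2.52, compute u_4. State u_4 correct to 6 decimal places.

u_1 = g(2.520000) = 2.076630
u_2 = g(2.076630) = 2.097429
u_3 = g(2.097429) = 2.096462
u_4 = g(2.096462) = 2.096507

2.096507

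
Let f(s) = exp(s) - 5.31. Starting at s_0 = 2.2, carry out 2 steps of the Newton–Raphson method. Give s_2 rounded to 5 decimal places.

Newton update: s ← s − f(s)/f'(s).
f'(s) = exp(s)
s_0 = 2.200000: f = 3.715013, f' = 9.025013 → s_1 = 2.200000 - (3.715013)/(9.025013) = 1.788365
s_1 = 1.788365: f = 0.669666, f' = 5.979666 → s_2 = 1.788365 - (0.669666)/(5.979666) = 1.676374

1.67637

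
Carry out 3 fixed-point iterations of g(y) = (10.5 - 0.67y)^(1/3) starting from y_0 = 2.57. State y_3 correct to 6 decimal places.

2.087781

y_1 = g(2.570000) = 2.062846
y_2 = g(2.062846) = 2.089127
y_3 = g(2.089127) = 2.087781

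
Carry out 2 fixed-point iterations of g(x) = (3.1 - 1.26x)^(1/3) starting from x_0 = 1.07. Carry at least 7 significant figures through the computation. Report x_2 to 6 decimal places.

1.164981

x_1 = g(1.070000) = 1.205484
x_2 = g(1.205484) = 1.164981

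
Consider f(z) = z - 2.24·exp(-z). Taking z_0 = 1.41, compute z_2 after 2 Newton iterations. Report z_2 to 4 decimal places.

0.9049

Newton update: z ← z − f(z)/f'(z).
f'(z) = 1 + 2.24·exp(-z)
z_0 = 1.410000: f = 0.863119, f' = 1.546881 → z_1 = 1.410000 - (0.863119)/(1.546881) = 0.852026
z_1 = 0.852026: f = -0.103445, f' = 1.955472 → z_2 = 0.852026 - (-0.103445)/(1.955472) = 0.904927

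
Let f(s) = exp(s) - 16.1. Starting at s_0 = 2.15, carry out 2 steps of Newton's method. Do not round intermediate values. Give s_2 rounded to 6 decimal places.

2.806867

f'(s) = exp(s)
s_0 = 2.150000: f = -7.515142, f' = 8.584858 → s_1 = 2.150000 - (-7.515142)/(8.584858) = 3.025395
s_1 = 3.025395: f = 4.502140, f' = 20.602140 → s_2 = 3.025395 - (4.502140)/(20.602140) = 2.806867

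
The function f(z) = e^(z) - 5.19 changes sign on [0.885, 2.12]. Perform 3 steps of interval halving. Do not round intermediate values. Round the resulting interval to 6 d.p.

[1.502500, 1.656875]

f(0.885000) = -2.767016, f(2.120000) = 3.141137 (opposite signs)
step 1: m = 1.502500, f(m) = -0.697093 < 0 → root in [1.502500, 2.120000]
step 2: m = 1.811250, f(m) = 0.928090 > 0 → root in [1.502500, 1.811250]
step 3: m = 1.656875, f(m) = 0.052901 > 0 → root in [1.502500, 1.656875]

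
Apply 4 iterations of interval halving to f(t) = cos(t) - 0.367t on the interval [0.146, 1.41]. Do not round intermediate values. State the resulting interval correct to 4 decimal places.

[1.0940, 1.1730]

f(0.146000) = 0.935779, f(1.410000) = -0.357366 (opposite signs)
step 1: m = 0.778000, f(m) = 0.426793 > 0 → root in [0.778000, 1.410000]
step 2: m = 1.094000, f(m) = 0.057437 > 0 → root in [1.094000, 1.410000]
step 3: m = 1.252000, f(m) = -0.146060 < 0 → root in [1.094000, 1.252000]
step 4: m = 1.173000, f(m) = -0.043103 < 0 → root in [1.094000, 1.173000]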